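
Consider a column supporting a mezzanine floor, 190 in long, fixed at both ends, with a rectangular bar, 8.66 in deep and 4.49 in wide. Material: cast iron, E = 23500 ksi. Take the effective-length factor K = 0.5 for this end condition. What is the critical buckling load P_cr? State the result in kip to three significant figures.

Buckling occurs about the weak axis: I_min = h·b³/12 with b = 4.49 in (the shorter side).
I_min = 8.66×4.49³/12 = 65.32 in⁴
Effective length L_e = K·L = 0.5 × 190 = 95.00 in
P_cr = π²EI / L_e² = π² × 23500×10³ × 65.32 / 95.00² = 1.679×10^6 lb

P_cr ≈ 1680 kip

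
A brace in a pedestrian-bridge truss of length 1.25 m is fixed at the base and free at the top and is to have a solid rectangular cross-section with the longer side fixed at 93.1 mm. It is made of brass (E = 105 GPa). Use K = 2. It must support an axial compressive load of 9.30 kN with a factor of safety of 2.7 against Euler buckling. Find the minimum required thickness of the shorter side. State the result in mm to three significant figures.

Required P_cr = n·P = 2.7 × 9.30 = 25.11 kN
L_e = K·L = 2 × 1.25 = 2.500 m
Required I = P_cr·L_e²/(π²E) = 2.511×10^4 × 2.500² / (π² × 1.05×10^11) = 1.514×10^-7 m⁴
I_req = 1.514×10^5 mm⁴
Rectangle, weak axis: I_min = h·b³/12 with h = 93.1 mm fixed  ⇒  b = (12I/h)^(1/3) = 26.9 mm

b ≈ 26.9 mm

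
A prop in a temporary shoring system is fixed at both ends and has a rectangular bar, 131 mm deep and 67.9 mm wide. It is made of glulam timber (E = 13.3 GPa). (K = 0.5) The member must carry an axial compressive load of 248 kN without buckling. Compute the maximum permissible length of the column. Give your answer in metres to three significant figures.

L_max ≈ 2.69 m

Buckling occurs about the weak axis: I_min = h·b³/12 with b = 67.9 mm (the shorter side).
I_min = 131×67.9³/12 = 3.417×10^6 mm⁴
I = 3.417×10^-6 m⁴
At the buckling limit P_cr = P = 2.480×10^5 N
From P_cr = π²EI/(K·L)²:  L = (1/K)·√(π²EI/P_cr) = (1/0.5)·√(π²×1.33×10^10×3.417×10^-6/2.480×10^5)
L = 2.69 m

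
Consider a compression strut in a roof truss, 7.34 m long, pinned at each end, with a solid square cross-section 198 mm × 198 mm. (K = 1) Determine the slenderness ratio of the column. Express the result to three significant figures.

λ ≈ 128

I = a⁴/12 = 198⁴/12 = 1.281×10^8 mm⁴
A = 3.920×10^4 mm²;  r_min = √(I/A) = √(1.281×10^8/3.920×10^4) = 57.16 mm
L_e = K·L = 1 × 7.34 m = 7.340 m = 7340.0 mm
λ = L_e / r_min = 7340.0 / 57.16 = 128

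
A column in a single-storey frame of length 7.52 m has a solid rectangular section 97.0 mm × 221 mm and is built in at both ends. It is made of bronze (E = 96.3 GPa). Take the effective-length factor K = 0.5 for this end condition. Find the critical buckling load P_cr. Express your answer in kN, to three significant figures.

P_cr ≈ 1130 kN

Buckling occurs about the weak axis: I_min = h·b³/12 with b = 97.0 mm (the shorter side).
I_min = 221×97.0³/12 = 1.681×10^7 mm⁴
I = 1.681×10^7 mm⁴ = 1.681×10^-5 m⁴
Effective length L_e = K·L = 0.5 × 7.52 = 3.760 m
P_cr = π²EI / L_e² = π² × 96.3×10⁹ × 1.681×10^-5 / 3.760² = 1.130×10^6 N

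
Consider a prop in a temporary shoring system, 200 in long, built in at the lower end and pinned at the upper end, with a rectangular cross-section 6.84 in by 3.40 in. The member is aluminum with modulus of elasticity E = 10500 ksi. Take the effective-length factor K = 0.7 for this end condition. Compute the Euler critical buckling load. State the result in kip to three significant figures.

P_cr ≈ 118 kip

Buckling occurs about the weak axis: I_min = h·b³/12 with b = 3.40 in (the shorter side).
I_min = 6.84×3.40³/12 = 22.40 in⁴
Effective length L_e = K·L = 0.7 × 200 = 140.0 in
P_cr = π²EI / L_e² = π² × 10500×10³ × 22.40 / 140.0² = 1.185×10^5 lb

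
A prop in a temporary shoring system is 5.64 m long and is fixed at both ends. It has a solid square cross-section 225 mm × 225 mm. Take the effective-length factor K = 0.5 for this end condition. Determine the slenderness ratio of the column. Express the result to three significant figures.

λ ≈ 43.4

I = a⁴/12 = 225⁴/12 = 2.136×10^8 mm⁴
A = 5.062×10^4 mm²;  r_min = √(I/A) = √(2.136×10^8/5.062×10^4) = 64.95 mm
L_e = K·L = 0.5 × 5.64 m = 2.820 m = 2820.0 mm
λ = L_e / r_min = 2820.0 / 64.95 = 43.4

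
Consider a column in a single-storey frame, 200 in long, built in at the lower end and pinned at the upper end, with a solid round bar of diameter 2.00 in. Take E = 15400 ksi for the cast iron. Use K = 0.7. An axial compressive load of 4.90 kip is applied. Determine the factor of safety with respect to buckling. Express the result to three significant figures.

n ≈ 1.24

I = πd⁴/64 = π×2.00⁴/64 = 0.7854 in⁴
Effective length L_e = K·L = 0.7 × 200 = 140.0 in
P_cr = π²EI / L_e² = π² × 15400×10³ × 0.7854 / 140.0² = 6.091×10^3 lb
Factor of safety n = P_cr / P = 6.0905 / 4.90 = 1.24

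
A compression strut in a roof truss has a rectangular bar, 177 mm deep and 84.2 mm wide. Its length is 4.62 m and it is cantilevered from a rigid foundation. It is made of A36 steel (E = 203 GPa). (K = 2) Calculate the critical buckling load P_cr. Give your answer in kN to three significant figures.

Buckling occurs about the weak axis: I_min = h·b³/12 with b = 84.2 mm (the shorter side).
I_min = 177×84.2³/12 = 8.805×10^6 mm⁴
I = 8.805×10^6 mm⁴ = 8.805×10^-6 m⁴
Effective length L_e = K·L = 2 × 4.62 = 9.240 m
P_cr = π²EI / L_e² = π² × 203×10⁹ × 8.805×10^-6 / 9.240² = 2.066×10^5 N

P_cr ≈ 207 kN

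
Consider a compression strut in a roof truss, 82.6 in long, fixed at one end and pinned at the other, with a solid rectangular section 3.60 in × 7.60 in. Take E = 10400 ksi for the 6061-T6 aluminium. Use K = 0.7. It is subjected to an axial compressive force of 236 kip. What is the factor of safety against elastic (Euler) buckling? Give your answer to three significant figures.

Buckling occurs about the weak axis: I_min = h·b³/12 with b = 3.60 in (the shorter side).
I_min = 7.60×3.60³/12 = 29.55 in⁴
Effective length L_e = K·L = 0.7 × 82.6 = 57.82 in
P_cr = π²EI / L_e² = π² × 10400×10³ × 29.55 / 57.82² = 9.072×10^5 lb
Factor of safety n = P_cr / P = 907.23 / 236 = 3.84

n ≈ 3.84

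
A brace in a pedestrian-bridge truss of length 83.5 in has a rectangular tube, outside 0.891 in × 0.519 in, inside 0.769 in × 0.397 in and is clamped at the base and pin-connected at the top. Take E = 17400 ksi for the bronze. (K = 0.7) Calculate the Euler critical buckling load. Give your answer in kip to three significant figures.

P_cr ≈ 0.320 kip

Weak-axis I_min = (h_o·b_o³ − h_i·b_i³)/12 with b_o = 0.519, b_i = 0.3970 in (shorter outer/inner sides).
I_min = (0.891×0.519³ − 0.7690×0.3970³)/12 = 6.370×10^-3 in⁴
Effective length L_e = K·L = 0.7 × 83.5 = 58.45 in
P_cr = π²EI / L_e² = π² × 17400×10³ × 6.370×10^-3 / 58.45² = 320.2 lb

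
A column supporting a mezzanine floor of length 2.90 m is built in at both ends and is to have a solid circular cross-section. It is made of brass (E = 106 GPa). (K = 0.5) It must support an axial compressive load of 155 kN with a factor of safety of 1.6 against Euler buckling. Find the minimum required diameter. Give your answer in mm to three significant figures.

d ≈ 56.4 mm

Required P_cr = n·P = 1.6 × 155 = 248.0 kN
L_e = K·L = 0.5 × 2.90 = 1.450 m
Required I = P_cr·L_e²/(π²E) = 2.480×10^5 × 1.450² / (π² × 1.06×10^11) = 4.984×10^-7 m⁴
I_req = 4.984×10^5 mm⁴
Solid circle: I = πd⁴/64  ⇒  d = (64I/π)^(1/4) = (64×4.984×10^5/π)^(1/4) = 56.4 mm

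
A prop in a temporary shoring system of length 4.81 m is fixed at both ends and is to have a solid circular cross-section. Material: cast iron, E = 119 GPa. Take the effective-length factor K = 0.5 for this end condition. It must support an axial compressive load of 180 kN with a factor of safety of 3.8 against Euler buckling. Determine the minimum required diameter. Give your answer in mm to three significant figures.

d ≈ 91.0 mm

Required P_cr = n·P = 3.8 × 180 = 684.0 kN
L_e = K·L = 0.5 × 4.81 = 2.405 m
Required I = P_cr·L_e²/(π²E) = 6.840×10^5 × 2.405² / (π² × 1.19×10^11) = 3.369×10^-6 m⁴
I_req = 3.369×10^6 mm⁴
Solid circle: I = πd⁴/64  ⇒  d = (64I/π)^(1/4) = (64×3.369×10^6/π)^(1/4) = 91.0 mm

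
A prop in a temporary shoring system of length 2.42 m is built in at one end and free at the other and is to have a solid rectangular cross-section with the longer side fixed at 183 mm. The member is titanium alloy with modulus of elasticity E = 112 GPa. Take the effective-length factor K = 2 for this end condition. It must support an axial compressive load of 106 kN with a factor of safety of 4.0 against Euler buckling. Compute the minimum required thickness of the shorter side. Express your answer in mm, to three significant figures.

Required P_cr = n·P = 4.0 × 106 = 424.0 kN
L_e = K·L = 2 × 2.42 = 4.840 m
Required I = P_cr·L_e²/(π²E) = 4.240×10^5 × 4.840² / (π² × 1.12×10^11) = 8.985×10^-6 m⁴
I_req = 8.985×10^6 mm⁴
Rectangle, weak axis: I_min = h·b³/12 with h = 183 mm fixed  ⇒  b = (12I/h)^(1/3) = 83.8 mm

b ≈ 83.8 mm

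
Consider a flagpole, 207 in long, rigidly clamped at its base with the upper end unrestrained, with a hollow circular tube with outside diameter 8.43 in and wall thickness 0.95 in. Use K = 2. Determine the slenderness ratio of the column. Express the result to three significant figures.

λ ≈ 155

Inner diameter d_i = 8.43 − 2×0.95 = 6.530 in
I = π(d_o⁴ − d_i⁴)/64 = π(8.43⁴ − 6.530⁴)/64 = 158.6 in⁴
A = 22.32 in²;  r_min = √(I/A) = √(158.6/22.32) = 2.666 in
L_e = K·L = 2 × 207 = 414.0 in
λ = L_e / r_min = 414.00 / 2.666 = 155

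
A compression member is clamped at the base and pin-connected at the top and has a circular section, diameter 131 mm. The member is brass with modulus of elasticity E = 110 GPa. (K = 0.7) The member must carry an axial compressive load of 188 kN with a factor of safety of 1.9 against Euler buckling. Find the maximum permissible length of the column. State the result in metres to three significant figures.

I = πd⁴/64 = π×131⁴/64 = 1.446×10^7 mm⁴
I = 1.446×10^-5 m⁴
Required critical load P_cr = n·P = 1.9 × 188 = 357.2 kN = 3.572×10^5 N
From P_cr = π²EI/(K·L)²:  L = (1/K)·√(π²EI/P_cr) = (1/0.7)·√(π²×1.10×10^11×1.446×10^-5/3.572×10^5)
L = 9.47 m

L_max ≈ 9.47 m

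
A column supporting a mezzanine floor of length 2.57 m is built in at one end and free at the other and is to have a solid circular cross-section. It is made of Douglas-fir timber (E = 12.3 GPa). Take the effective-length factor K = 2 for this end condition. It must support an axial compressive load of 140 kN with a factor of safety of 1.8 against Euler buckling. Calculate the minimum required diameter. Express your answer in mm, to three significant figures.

d ≈ 183 mm

Required P_cr = n·P = 1.8 × 140 = 252.0 kN
L_e = K·L = 2 × 2.57 = 5.140 m
Required I = P_cr·L_e²/(π²E) = 2.520×10^5 × 5.140² / (π² × 1.23×10^10) = 5.484×10^-5 m⁴
I_req = 5.484×10^7 mm⁴
Solid circle: I = πd⁴/64  ⇒  d = (64I/π)^(1/4) = (64×5.484×10^7/π)^(1/4) = 183 mm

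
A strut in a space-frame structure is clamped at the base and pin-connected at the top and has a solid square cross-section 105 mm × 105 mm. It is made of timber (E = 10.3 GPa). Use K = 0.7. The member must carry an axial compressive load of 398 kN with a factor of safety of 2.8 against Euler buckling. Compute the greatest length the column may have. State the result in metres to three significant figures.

I = a⁴/12 = 105⁴/12 = 1.013×10^7 mm⁴
I = 1.013×10^-5 m⁴
Required critical load P_cr = n·P = 2.8 × 398 = 1114 kN = 1.114×10^6 N
From P_cr = π²EI/(K·L)²:  L = (1/K)·√(π²EI/P_cr) = (1/0.7)·√(π²×1.03×10^10×1.013×10^-5/1.114×10^6)
L = 1.37 m

L_max ≈ 1.37 m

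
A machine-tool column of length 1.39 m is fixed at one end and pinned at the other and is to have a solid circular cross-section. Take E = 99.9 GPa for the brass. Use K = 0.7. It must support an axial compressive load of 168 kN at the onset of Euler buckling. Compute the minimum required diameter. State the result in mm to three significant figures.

d ≈ 42.6 mm

L_e = K·L = 0.7 × 1.39 = 0.9730 m
Required I = P_cr·L_e²/(π²E) = 1.680×10^5 × 0.9730² / (π² × 9.99×10^10) = 1.613×10^-7 m⁴
I_req = 1.613×10^5 mm⁴
Solid circle: I = πd⁴/64  ⇒  d = (64I/π)^(1/4) = (64×1.613×10^5/π)^(1/4) = 42.6 mm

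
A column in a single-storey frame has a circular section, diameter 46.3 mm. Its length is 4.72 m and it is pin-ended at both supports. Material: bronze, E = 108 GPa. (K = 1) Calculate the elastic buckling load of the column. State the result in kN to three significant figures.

I = πd⁴/64 = π×46.3⁴/64 = 2.256×10^5 mm⁴
I = 2.256×10^5 mm⁴ = 2.256×10^-7 m⁴
Effective length L_e = K·L = 1 × 4.72 = 4.720 m
P_cr = π²EI / L_e² = π² × 108×10⁹ × 2.256×10^-7 / 4.720² = 1.079×10^4 N

P_cr ≈ 10.8 kN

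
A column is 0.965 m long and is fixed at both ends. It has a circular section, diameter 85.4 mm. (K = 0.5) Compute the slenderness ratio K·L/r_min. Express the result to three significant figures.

For a solid circle r = d/4 = 85.4/4 = 21.35 mm
L_e = K·L = 0.5 × 0.965 m = 0.4825 m = 482.50 mm
λ = L_e / r_min = 482.50 / 21.35 = 22.6

λ ≈ 22.6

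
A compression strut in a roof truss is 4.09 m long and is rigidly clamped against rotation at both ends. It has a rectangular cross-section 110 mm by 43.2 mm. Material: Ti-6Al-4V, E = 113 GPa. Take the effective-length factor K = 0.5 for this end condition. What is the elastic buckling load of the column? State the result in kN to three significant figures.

P_cr ≈ 197 kN

Buckling occurs about the weak axis: I_min = h·b³/12 with b = 43.2 mm (the shorter side).
I_min = 110×43.2³/12 = 7.390×10^5 mm⁴
I = 7.390×10^5 mm⁴ = 7.390×10^-7 m⁴
Effective length L_e = K·L = 0.5 × 4.09 = 2.045 m
P_cr = π²EI / L_e² = π² × 113×10⁹ × 7.390×10^-7 / 2.045² = 1.971×10^5 N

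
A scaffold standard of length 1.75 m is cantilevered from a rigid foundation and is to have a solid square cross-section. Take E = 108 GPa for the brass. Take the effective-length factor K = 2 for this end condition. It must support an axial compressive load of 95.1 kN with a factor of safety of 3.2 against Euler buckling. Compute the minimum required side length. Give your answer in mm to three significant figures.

a ≈ 80.5 mm

Required P_cr = n·P = 3.2 × 95.1 = 304.3 kN
L_e = K·L = 2 × 1.75 = 3.500 m
Required I = P_cr·L_e²/(π²E) = 3.043×10^5 × 3.500² / (π² × 1.08×10^11) = 3.497×10^-6 m⁴
I_req = 3.497×10^6 mm⁴
Solid square: I = a⁴/12  ⇒  a = (12I)^(1/4) = (12×3.497×10^6)^(1/4) = 80.5 mm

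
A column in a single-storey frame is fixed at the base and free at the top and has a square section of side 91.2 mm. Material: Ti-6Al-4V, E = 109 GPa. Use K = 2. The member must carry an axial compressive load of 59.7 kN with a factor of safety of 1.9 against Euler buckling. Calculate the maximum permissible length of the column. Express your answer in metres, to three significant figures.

I = a⁴/12 = 91.2⁴/12 = 5.765×10^6 mm⁴
I = 5.765×10^-6 m⁴
Required critical load P_cr = n·P = 1.9 × 59.7 = 113.4 kN = 1.134×10^5 N
From P_cr = π²EI/(K·L)²:  L = (1/K)·√(π²EI/P_cr) = (1/2)·√(π²×1.09×10^11×5.765×10^-6/1.134×10^5)
L = 3.70 m

L_max ≈ 3.70 m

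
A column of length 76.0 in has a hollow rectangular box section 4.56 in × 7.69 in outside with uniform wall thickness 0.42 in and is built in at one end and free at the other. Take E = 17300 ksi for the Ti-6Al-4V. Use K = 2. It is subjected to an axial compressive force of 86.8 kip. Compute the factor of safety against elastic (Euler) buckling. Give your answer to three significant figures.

Inner dimensions: h_i = 7.69 − 2×0.42 = 6.850 in, b_i = 4.56 − 2×0.42 = 3.720 in
Weak-axis I_min = (h_o·b_o³ − h_i·b_i³)/12 with b_o = 4.56, b_i = 3.720 in (shorter outer/inner sides).
I_min = (7.69×4.56³ − 6.850×3.720³)/12 = 31.38 in⁴
Effective length L_e = K·L = 2 × 76.0 = 152.0 in
P_cr = π²EI / L_e² = π² × 17300×10³ × 31.38 / 152.0² = 2.319×10^5 lb
Factor of safety n = P_cr / P = 231.89 / 86.8 = 2.67

n ≈ 2.67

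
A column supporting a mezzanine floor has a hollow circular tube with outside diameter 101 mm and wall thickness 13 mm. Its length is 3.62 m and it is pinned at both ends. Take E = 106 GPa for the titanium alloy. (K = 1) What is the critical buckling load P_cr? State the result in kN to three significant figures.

P_cr ≈ 284 kN

Inner diameter d_i = 101 − 2×13 = 75.00 mm
I = π(d_o⁴ − d_i⁴)/64 = π(101⁴ − 75.00⁴)/64 = 3.555×10^6 mm⁴
I = 3.555×10^6 mm⁴ = 3.555×10^-6 m⁴
Effective length L_e = K·L = 1 × 3.62 = 3.620 m
P_cr = π²EI / L_e² = π² × 106×10⁹ × 3.555×10^-6 / 3.620² = 2.838×10^5 N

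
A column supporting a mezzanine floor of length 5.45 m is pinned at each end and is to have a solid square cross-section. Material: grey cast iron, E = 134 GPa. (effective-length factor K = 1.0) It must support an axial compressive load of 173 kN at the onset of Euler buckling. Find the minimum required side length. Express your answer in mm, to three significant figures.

a ≈ 82.6 mm

L_e = K·L = 1 × 5.45 = 5.450 m
Required I = P_cr·L_e²/(π²E) = 1.730×10^5 × 5.450² / (π² × 1.34×10^11) = 3.885×10^-6 m⁴
I_req = 3.885×10^6 mm⁴
Solid square: I = a⁴/12  ⇒  a = (12I)^(1/4) = (12×3.885×10^6)^(1/4) = 82.6 mm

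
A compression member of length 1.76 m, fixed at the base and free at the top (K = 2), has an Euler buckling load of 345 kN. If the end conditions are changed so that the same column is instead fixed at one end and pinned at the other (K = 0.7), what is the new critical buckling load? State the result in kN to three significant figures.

P_cr ≈ 2820 kN

P_cr ∝ 1/K², so P_cr,new = P_cr,old × (K_old/K_new)² = 345 × (2/0.7)²
= 345 × 8.163 = 2820 kN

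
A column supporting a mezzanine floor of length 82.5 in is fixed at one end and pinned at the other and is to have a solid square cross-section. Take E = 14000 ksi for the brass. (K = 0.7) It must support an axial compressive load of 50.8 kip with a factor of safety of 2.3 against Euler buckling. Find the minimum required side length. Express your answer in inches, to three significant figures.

a ≈ 2.41 in

Required P_cr = n·P = 2.3 × 50.8 = 116.8 kip
L_e = K·L = 0.7 × 82.5 = 57.75 in
Required I = P_cr·L_e²/(π²E) = 1.168×10^5 × 57.75² / (π² × 1.40×10^7) = 2.820 in⁴
Solid square: I = a⁴/12  ⇒  a = (12I)^(1/4) = (12×2.820)^(1/4) = 2.41 in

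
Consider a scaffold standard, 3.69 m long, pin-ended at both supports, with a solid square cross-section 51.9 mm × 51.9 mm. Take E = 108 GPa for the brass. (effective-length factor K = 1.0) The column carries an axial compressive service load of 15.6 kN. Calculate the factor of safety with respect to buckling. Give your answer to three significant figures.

n ≈ 3.03

I = a⁴/12 = 51.9⁴/12 = 6.046×10^5 mm⁴
I = 6.046×10^5 mm⁴ = 6.046×10^-7 m⁴
Effective length L_e = K·L = 1 × 3.69 = 3.690 m
P_cr = π²EI / L_e² = π² × 108×10⁹ × 6.046×10^-7 / 3.690² = 4.733×10^4 N
Factor of safety n = P_cr / P = 47.332 / 15.6 = 3.03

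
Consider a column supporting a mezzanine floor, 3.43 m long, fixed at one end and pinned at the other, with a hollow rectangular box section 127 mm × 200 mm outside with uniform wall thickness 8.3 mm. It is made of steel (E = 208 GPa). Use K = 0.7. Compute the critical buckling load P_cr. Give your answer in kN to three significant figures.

P_cr ≈ 4830 kN

Inner dimensions: h_i = 200 − 2×8.3 = 183.4 mm, b_i = 127 − 2×8.3 = 110.4 mm
Weak-axis I_min = (h_o·b_o³ − h_i·b_i³)/12 with b_o = 127, b_i = 110.4 mm (shorter outer/inner sides).
I_min = (200×127³ − 183.4×110.4³)/12 = 1.357×10^7 mm⁴
I = 1.357×10^7 mm⁴ = 1.357×10^-5 m⁴
Effective length L_e = K·L = 0.7 × 3.43 = 2.401 m
P_cr = π²EI / L_e² = π² × 208×10⁹ × 1.357×10^-5 / 2.401² = 4.834×10^6 N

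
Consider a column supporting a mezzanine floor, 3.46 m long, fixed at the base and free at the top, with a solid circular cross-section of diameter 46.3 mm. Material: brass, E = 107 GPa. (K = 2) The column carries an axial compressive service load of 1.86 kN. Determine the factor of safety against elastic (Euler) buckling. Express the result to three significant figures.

I = πd⁴/64 = π×46.3⁴/64 = 2.256×10^5 mm⁴
I = 2.256×10^5 mm⁴ = 2.256×10^-7 m⁴
Effective length L_e = K·L = 2 × 3.46 = 6.920 m
P_cr = π²EI / L_e² = π² × 107×10⁹ × 2.256×10^-7 / 6.920² = 4.975×10^3 N
Factor of safety n = P_cr / P = 4.9747 / 1.86 = 2.67

n ≈ 2.67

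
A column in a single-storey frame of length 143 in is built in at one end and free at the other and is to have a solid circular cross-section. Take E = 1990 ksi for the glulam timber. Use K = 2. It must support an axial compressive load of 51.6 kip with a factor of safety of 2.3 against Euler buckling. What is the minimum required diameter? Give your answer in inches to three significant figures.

Required P_cr = n·P = 2.3 × 51.6 = 118.7 kip
L_e = K·L = 2 × 143 = 286.0 in
Required I = P_cr·L_e²/(π²E) = 1.187×10^5 × 286.0² / (π² × 1.99×10^6) = 494.3 in⁴
Solid circle: I = πd⁴/64  ⇒  d = (64I/π)^(1/4) = (64×494.3/π)^(1/4) = 10.0 in

d ≈ 10.0 in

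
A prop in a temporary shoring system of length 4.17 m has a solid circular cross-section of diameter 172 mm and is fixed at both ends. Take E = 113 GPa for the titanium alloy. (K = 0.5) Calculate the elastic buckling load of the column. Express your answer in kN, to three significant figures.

I = πd⁴/64 = π×172⁴/64 = 4.296×10^7 mm⁴
I = 4.296×10^7 mm⁴ = 4.296×10^-5 m⁴
Effective length L_e = K·L = 0.5 × 4.17 = 2.085 m
P_cr = π²EI / L_e² = π² × 113×10⁹ × 4.296×10^-5 / 2.085² = 1.102×10^7 N

P_cr ≈ 11000 kN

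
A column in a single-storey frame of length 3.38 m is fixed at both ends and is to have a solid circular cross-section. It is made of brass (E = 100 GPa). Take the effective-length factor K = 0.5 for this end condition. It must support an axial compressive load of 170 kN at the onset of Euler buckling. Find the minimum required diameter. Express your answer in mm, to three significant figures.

d ≈ 56.3 mm

L_e = K·L = 0.5 × 3.38 = 1.690 m
Required I = P_cr·L_e²/(π²E) = 1.700×10^5 × 1.690² / (π² × 1.00×10^11) = 4.920×10^-7 m⁴
I_req = 4.920×10^5 mm⁴
Solid circle: I = πd⁴/64  ⇒  d = (64I/π)^(1/4) = (64×4.920×10^5/π)^(1/4) = 56.3 mm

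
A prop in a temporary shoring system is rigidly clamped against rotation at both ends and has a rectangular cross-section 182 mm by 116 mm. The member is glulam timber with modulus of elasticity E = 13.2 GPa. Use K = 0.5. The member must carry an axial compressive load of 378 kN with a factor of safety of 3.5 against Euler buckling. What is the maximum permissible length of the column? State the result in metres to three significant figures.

Buckling occurs about the weak axis: I_min = h·b³/12 with b = 116 mm (the shorter side).
I_min = 182×116³/12 = 2.367×10^7 mm⁴
I = 2.367×10^-5 m⁴
Required critical load P_cr = n·P = 3.5 × 378 = 1323 kN = 1.323×10^6 N
From P_cr = π²EI/(K·L)²:  L = (1/K)·√(π²EI/P_cr) = (1/0.5)·√(π²×1.32×10^10×2.367×10^-5/1.323×10^6)
L = 3.05 m

L_max ≈ 3.05 m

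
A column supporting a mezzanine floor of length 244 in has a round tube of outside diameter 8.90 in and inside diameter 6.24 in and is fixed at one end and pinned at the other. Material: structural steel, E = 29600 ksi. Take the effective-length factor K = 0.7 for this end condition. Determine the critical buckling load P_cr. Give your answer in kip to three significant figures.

P_cr ≈ 2340 kip

d_o = 8.90 in, d_i = 6.24 in
I = π(d_o⁴ − d_i⁴)/64 = π(8.90⁴ − 6.240⁴)/64 = 233.6 in⁴
Effective length L_e = K·L = 0.7 × 244 = 170.8 in
P_cr = π²EI / L_e² = π² × 29600×10³ × 233.6 / 170.8² = 2.339×10^6 lb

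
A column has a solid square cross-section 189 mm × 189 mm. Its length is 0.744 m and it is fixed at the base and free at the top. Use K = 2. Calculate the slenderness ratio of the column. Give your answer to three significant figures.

For a square r = a/√12 = 189/√12 = 54.56 mm
L_e = K·L = 2 × 0.744 m = 1.488 m = 1488.0 mm
λ = L_e / r_min = 1488.0 / 54.56 = 27.3

λ ≈ 27.3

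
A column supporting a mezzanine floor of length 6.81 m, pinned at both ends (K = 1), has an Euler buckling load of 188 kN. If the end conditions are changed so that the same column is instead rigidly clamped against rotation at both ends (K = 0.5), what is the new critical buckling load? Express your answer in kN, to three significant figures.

P_cr ≈ 752 kN

P_cr ∝ 1/K², so P_cr,new = P_cr,old × (K_old/K_new)² = 188 × (1/0.5)²
= 188 × 4.000 = 752 kN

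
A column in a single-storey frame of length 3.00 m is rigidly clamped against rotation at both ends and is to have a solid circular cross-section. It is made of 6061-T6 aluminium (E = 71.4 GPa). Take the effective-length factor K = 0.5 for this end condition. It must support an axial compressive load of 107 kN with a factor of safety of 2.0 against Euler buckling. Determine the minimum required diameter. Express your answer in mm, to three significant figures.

Required P_cr = n·P = 2.0 × 107 = 214.0 kN
L_e = K·L = 0.5 × 3.00 = 1.500 m
Required I = P_cr·L_e²/(π²E) = 2.140×10^5 × 1.500² / (π² × 7.14×10^10) = 6.833×10^-7 m⁴
I_req = 6.833×10^5 mm⁴
Solid circle: I = πd⁴/64  ⇒  d = (64I/π)^(1/4) = (64×6.833×10^5/π)^(1/4) = 61.1 mm

d ≈ 61.1 mm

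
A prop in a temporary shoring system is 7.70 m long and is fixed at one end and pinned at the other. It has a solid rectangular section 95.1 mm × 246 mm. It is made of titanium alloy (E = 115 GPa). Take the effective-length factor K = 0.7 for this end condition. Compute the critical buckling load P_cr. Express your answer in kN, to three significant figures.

Buckling occurs about the weak axis: I_min = h·b³/12 with b = 95.1 mm (the shorter side).
I_min = 246×95.1³/12 = 1.763×10^7 mm⁴
I = 1.763×10^7 mm⁴ = 1.763×10^-5 m⁴
Effective length L_e = K·L = 0.7 × 7.70 = 5.390 m
P_cr = π²EI / L_e² = π² × 115×10⁹ × 1.763×10^-5 / 5.390² = 6.888×10^5 N

P_cr ≈ 689 kN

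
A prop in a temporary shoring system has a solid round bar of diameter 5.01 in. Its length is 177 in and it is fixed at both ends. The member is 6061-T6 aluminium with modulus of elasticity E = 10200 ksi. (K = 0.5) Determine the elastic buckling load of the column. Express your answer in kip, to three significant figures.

P_cr ≈ 397 kip

I = πd⁴/64 = π×5.01⁴/64 = 30.93 in⁴
Effective length L_e = K·L = 0.5 × 177 = 88.50 in
P_cr = π²EI / L_e² = π² × 10200×10³ × 30.93 / 88.50² = 3.975×10^5 lb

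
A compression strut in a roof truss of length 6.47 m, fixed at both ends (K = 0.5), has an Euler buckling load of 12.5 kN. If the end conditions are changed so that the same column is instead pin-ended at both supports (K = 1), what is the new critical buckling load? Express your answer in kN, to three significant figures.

P_cr ∝ 1/K², so P_cr,new = P_cr,old × (K_old/K_new)² = 12.5 × (0.5/1)²
= 12.5 × 0.2500 = 3.12 kN

P_cr ≈ 3.12 kN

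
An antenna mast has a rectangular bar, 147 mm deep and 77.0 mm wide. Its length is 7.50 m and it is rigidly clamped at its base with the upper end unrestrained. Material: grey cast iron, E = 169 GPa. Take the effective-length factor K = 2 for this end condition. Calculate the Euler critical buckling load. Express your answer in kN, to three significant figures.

Buckling occurs about the weak axis: I_min = h·b³/12 with b = 77.0 mm (the shorter side).
I_min = 147×77.0³/12 = 5.593×10^6 mm⁴
I = 5.593×10^6 mm⁴ = 5.593×10^-6 m⁴
Effective length L_e = K·L = 2 × 7.50 = 15.00 m
P_cr = π²EI / L_e² = π² × 169×10⁹ × 5.593×10^-6 / 15.00² = 4.146×10^4 N

P_cr ≈ 41.5 kN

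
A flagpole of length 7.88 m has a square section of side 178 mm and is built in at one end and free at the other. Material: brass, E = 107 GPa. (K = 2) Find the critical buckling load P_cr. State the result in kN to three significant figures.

I = a⁴/12 = 178⁴/12 = 8.366×10^7 mm⁴
I = 8.366×10^7 mm⁴ = 8.366×10^-5 m⁴
Effective length L_e = K·L = 2 × 7.88 = 15.76 m
P_cr = π²EI / L_e² = π² × 107×10⁹ × 8.366×10^-5 / 15.76² = 3.557×10^5 N

P_cr ≈ 356 kN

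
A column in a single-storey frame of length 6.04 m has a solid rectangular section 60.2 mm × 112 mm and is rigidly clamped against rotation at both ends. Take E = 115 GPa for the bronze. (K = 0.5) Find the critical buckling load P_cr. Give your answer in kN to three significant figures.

Buckling occurs about the weak axis: I_min = h·b³/12 with b = 60.2 mm (the shorter side).
I_min = 112×60.2³/12 = 2.036×10^6 mm⁴
I = 2.036×10^6 mm⁴ = 2.036×10^-6 m⁴
Effective length L_e = K·L = 0.5 × 6.04 = 3.020 m
P_cr = π²EI / L_e² = π² × 115×10⁹ × 2.036×10^-6 / 3.020² = 2.534×10^5 N

P_cr ≈ 253 kN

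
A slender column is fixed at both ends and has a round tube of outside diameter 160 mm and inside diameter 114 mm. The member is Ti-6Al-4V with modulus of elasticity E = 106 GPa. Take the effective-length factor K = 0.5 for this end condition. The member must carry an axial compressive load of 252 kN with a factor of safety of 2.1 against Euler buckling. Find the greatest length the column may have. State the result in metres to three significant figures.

d_o = 160 mm, d_i = 114 mm
I = π(d_o⁴ − d_i⁴)/64 = π(160⁴ − 114.0⁴)/64 = 2.388×10^7 mm⁴
I = 2.388×10^-5 m⁴
Required critical load P_cr = n·P = 2.1 × 252 = 529.2 kN = 5.292×10^5 N
From P_cr = π²EI/(K·L)²:  L = (1/K)·√(π²EI/P_cr) = (1/0.5)·√(π²×1.06×10^11×2.388×10^-5/5.292×10^5)
L = 13.7 m

L_max ≈ 13.7 m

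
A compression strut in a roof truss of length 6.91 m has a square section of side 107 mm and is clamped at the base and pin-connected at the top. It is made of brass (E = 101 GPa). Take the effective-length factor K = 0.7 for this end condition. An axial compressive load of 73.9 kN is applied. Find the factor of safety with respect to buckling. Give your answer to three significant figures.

I = a⁴/12 = 107⁴/12 = 1.092×10^7 mm⁴
I = 1.092×10^7 mm⁴ = 1.092×10^-5 m⁴
Effective length L_e = K·L = 0.7 × 6.91 = 4.837 m
P_cr = π²EI / L_e² = π² × 101×10⁹ × 1.092×10^-5 / 4.837² = 4.654×10^5 N
Factor of safety n = P_cr / P = 465.40 / 73.9 = 6.30

n ≈ 6.30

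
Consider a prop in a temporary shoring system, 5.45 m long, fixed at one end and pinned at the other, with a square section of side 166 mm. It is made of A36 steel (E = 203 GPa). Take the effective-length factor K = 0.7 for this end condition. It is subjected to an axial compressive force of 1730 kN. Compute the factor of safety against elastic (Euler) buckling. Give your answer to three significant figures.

n ≈ 5.04

I = a⁴/12 = 166⁴/12 = 6.328×10^7 mm⁴
I = 6.328×10^7 mm⁴ = 6.328×10^-5 m⁴
Effective length L_e = K·L = 0.7 × 5.45 = 3.815 m
P_cr = π²EI / L_e² = π² × 203×10⁹ × 6.328×10^-5 / 3.815² = 8.711×10^6 N
Factor of safety n = P_cr / P = 8710.8 / 1730 = 5.04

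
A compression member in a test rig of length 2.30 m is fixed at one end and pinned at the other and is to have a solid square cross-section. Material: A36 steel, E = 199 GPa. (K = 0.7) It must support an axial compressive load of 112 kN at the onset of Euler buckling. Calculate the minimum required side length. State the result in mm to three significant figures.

a ≈ 36.5 mm

L_e = K·L = 0.7 × 2.30 = 1.610 m
Required I = P_cr·L_e²/(π²E) = 1.120×10^5 × 1.610² / (π² × 1.99×10^11) = 1.478×10^-7 m⁴
I_req = 1.478×10^5 mm⁴
Solid square: I = a⁴/12  ⇒  a = (12I)^(1/4) = (12×1.478×10^5)^(1/4) = 36.5 mm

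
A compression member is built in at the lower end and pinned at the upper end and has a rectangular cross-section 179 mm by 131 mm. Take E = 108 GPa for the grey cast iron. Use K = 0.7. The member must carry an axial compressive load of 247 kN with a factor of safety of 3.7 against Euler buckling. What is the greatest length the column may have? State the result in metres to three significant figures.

L_max ≈ 8.93 m

Buckling occurs about the weak axis: I_min = h·b³/12 with b = 131 mm (the shorter side).
I_min = 179×131³/12 = 3.353×10^7 mm⁴
I = 3.353×10^-5 m⁴
Required critical load P_cr = n·P = 3.7 × 247 = 913.9 kN = 9.139×10^5 N
From P_cr = π²EI/(K·L)²:  L = (1/K)·√(π²EI/P_cr) = (1/0.7)·√(π²×1.08×10^11×3.353×10^-5/9.139×10^5)
L = 8.93 m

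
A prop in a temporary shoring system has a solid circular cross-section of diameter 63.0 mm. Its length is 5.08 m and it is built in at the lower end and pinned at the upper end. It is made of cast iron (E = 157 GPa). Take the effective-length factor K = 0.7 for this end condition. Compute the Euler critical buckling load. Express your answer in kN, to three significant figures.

I = πd⁴/64 = π×63.0⁴/64 = 7.733×10^5 mm⁴
I = 7.733×10^5 mm⁴ = 7.733×10^-7 m⁴
Effective length L_e = K·L = 0.7 × 5.08 = 3.556 m
P_cr = π²EI / L_e² = π² × 157×10⁹ × 7.733×10^-7 / 3.556² = 9.476×10^4 N

P_cr ≈ 94.8 kN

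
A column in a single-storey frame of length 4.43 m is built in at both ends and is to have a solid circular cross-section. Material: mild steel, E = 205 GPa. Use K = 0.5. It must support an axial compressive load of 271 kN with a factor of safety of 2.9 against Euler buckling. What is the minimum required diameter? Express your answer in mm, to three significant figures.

d ≈ 78.9 mm

Required P_cr = n·P = 2.9 × 271 = 785.9 kN
L_e = K·L = 0.5 × 4.43 = 2.215 m
Required I = P_cr·L_e²/(π²E) = 7.859×10^5 × 2.215² / (π² × 2.05×10^11) = 1.906×10^-6 m⁴
I_req = 1.906×10^6 mm⁴
Solid circle: I = πd⁴/64  ⇒  d = (64I/π)^(1/4) = (64×1.906×10^6/π)^(1/4) = 78.9 mm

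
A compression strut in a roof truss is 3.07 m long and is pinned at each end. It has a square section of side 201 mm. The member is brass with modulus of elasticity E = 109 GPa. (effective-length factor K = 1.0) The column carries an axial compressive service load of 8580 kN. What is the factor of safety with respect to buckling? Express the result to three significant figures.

I = a⁴/12 = 201⁴/12 = 1.360×10^8 mm⁴
I = 1.360×10^8 mm⁴ = 1.360×10^-4 m⁴
Effective length L_e = K·L = 1 × 3.07 = 3.070 m
P_cr = π²EI / L_e² = π² × 109×10⁹ × 1.360×10^-4 / 3.070² = 1.553×10^7 N
Factor of safety n = P_cr / P = 15526 / 8580 = 1.81

n ≈ 1.81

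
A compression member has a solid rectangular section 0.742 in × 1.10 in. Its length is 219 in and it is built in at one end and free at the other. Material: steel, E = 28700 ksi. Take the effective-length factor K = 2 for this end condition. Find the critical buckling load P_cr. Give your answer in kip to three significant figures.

Buckling occurs about the weak axis: I_min = h·b³/12 with b = 0.742 in (the shorter side).
I_min = 1.10×0.742³/12 = 3.745×10^-2 in⁴
Effective length L_e = K·L = 2 × 219 = 438.0 in
P_cr = π²EI / L_e² = π² × 28700×10³ × 3.745×10^-2 / 438.0² = 55.29 lb

P_cr ≈ 0.0553 kip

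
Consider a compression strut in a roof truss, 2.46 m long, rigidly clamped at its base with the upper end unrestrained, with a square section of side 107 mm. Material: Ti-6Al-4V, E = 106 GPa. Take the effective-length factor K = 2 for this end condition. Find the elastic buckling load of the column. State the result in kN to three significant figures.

I = a⁴/12 = 107⁴/12 = 1.092×10^7 mm⁴
I = 1.092×10^7 mm⁴ = 1.092×10^-5 m⁴
Effective length L_e = K·L = 2 × 2.46 = 4.920 m
P_cr = π²EI / L_e² = π² × 106×10⁹ × 1.092×10^-5 / 4.920² = 4.721×10^5 N

P_cr ≈ 472 kN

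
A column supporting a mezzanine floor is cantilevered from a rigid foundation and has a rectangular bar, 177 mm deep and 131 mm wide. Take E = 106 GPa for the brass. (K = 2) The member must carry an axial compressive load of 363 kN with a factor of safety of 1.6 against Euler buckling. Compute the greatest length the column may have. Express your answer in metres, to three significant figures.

Buckling occurs about the weak axis: I_min = h·b³/12 with b = 131 mm (the shorter side).
I_min = 177×131³/12 = 3.316×10^7 mm⁴
I = 3.316×10^-5 m⁴
Required critical load P_cr = n·P = 1.6 × 363 = 580.8 kN = 5.808×10^5 N
From P_cr = π²EI/(K·L)²:  L = (1/K)·√(π²EI/P_cr) = (1/2)·√(π²×1.06×10^11×3.316×10^-5/5.808×10^5)
L = 3.86 m

L_max ≈ 3.86 m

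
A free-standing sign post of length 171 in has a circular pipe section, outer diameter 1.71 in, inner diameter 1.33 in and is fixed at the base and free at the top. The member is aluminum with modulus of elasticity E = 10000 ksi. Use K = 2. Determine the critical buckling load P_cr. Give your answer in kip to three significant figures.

P_cr ≈ 0.225 kip

d_o = 1.71 in, d_i = 1.33 in
I = π(d_o⁴ − d_i⁴)/64 = π(1.71⁴ − 1.330⁴)/64 = 0.2661 in⁴
Effective length L_e = K·L = 2 × 171 = 342.0 in
P_cr = π²EI / L_e² = π² × 10000×10³ × 0.2661 / 342.0² = 224.6 lb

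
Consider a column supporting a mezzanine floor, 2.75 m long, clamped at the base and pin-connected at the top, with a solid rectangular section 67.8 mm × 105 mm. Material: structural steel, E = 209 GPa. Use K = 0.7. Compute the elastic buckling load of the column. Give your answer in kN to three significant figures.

Buckling occurs about the weak axis: I_min = h·b³/12 with b = 67.8 mm (the shorter side).
I_min = 105×67.8³/12 = 2.727×10^6 mm⁴
I = 2.727×10^6 mm⁴ = 2.727×10^-6 m⁴
Effective length L_e = K·L = 0.7 × 2.75 = 1.925 m
P_cr = π²EI / L_e² = π² × 209×10⁹ × 2.727×10^-6 / 1.925² = 1.518×10^6 N

P_cr ≈ 1520 kN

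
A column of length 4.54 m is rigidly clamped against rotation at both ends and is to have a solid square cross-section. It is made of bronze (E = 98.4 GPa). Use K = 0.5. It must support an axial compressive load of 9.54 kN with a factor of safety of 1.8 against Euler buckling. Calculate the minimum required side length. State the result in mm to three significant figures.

a ≈ 32.3 mm

Required P_cr = n·P = 1.8 × 9.54 = 17.17 kN
L_e = K·L = 0.5 × 4.54 = 2.270 m
Required I = P_cr·L_e²/(π²E) = 1.717×10^4 × 2.270² / (π² × 9.84×10^10) = 9.111×10^-8 m⁴
I_req = 9.111×10^4 mm⁴
Solid square: I = a⁴/12  ⇒  a = (12I)^(1/4) = (12×9.111×10^4)^(1/4) = 32.3 mm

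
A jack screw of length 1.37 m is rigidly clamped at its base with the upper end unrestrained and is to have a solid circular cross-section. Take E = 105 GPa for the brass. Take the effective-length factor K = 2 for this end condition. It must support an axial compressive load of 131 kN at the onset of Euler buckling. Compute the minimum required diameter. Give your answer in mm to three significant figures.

L_e = K·L = 2 × 1.37 = 2.740 m
Required I = P_cr·L_e²/(π²E) = 1.310×10^5 × 2.740² / (π² × 1.05×10^11) = 9.490×10^-7 m⁴
I_req = 9.490×10^5 mm⁴
Solid circle: I = πd⁴/64  ⇒  d = (64I/π)^(1/4) = (64×9.490×10^5/π)^(1/4) = 66.3 mm

d ≈ 66.3 mm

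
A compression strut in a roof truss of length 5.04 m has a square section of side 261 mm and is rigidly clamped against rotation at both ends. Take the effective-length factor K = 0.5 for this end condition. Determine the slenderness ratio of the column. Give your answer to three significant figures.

λ ≈ 33.4

For a square r = a/√12 = 261/√12 = 75.34 mm
L_e = K·L = 0.5 × 5.04 m = 2.520 m = 2520.0 mm
λ = L_e / r_min = 2520.0 / 75.34 = 33.4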